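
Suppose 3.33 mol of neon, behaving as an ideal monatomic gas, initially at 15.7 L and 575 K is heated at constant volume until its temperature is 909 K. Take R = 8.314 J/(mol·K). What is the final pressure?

P₁ = nRT₁/V₁ = 3.33×8.314×575/15.7 = 1010 kPa.
Isochoric: V stays 15.7 L; P/T = const ⇒ T₂ = 909 K, P₂ = 1600 kPa.

1600 kPa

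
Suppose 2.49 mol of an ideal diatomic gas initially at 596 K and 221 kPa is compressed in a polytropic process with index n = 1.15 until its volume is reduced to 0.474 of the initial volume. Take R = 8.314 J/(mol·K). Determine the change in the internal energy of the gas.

3660 J

V₁ = nRT₁/P₁ = 2.49×8.314×596/221 = 55.8 L.
Polytropic n=1.15: T₂ = T₁(V₁/V₂)^(n−1) = 596×(2.11)^0.15 = 667 K; P₂ = P₁(V₁/V₂)^n = 521 kPa.
For an ideal gas ΔU = nCvΔT with Cv = (5/2)R = 20.8 J/(mol·K).
ΔU = 2.49×20.8×(667−596) = 3660 J.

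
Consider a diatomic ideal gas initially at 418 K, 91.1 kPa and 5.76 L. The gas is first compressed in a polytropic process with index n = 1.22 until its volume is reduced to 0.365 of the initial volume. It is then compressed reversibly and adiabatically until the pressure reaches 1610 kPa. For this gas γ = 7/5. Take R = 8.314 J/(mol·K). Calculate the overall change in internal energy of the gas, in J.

n = P₁V₁/(RT₁) = 91.1×5.76/(8.314×418) = 0.151 mol.
Step 1 — Polytropic n=1.22: T₂ = T₁(V₁/V₂)^(n−1) = 418×(2.74)^0.22 = 522 K; P₂ = P₁(V₁/V₂)^n = 312 kPa.
W = (P₁V₁−P₂V₂)/(n−1) = (91.1×5.76−312×2.10)/0.22 = -592 J.
ΔU = nCvΔT = 0.151×20.8×(522−418) = 326 J.
Q = ΔU + W = -266 J.
State after step 1: P = 312 kPa, V = 2.10 L, T = 522 K.
Step 2 — Adiabatic: T₂/T₁ = (P₂/P₁)^((γ−1)/γ) ⇒ T₂ = 522×(5.17)^0.286 = 834 K; V₂ = 0.650 L.
ΔU = nCvΔT = 0.151×20.8×(834−522) = 981 J.
Q = 0 for an adiabatic process, so W = −ΔU = -981 J.
Net over both steps: W = -1570 J, Q = -266 J, ΔU = 1310 J.

1310 J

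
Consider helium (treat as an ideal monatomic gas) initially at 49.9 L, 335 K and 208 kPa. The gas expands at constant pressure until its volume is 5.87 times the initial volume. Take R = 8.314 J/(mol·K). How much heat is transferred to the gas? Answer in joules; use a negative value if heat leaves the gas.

126000 J

n = P₁V₁/(RT₁) = 208×49.9/(8.314×335) = 3.73 mol.
Isobaric: P stays 208 kPa; V/T = const ⇒ T₂ = 1970 K, V₂ = 293 L.
W = PΔV = 208×(293−49.9) kPa·L = 50500 J.
ΔU = nCvΔT = 3.73×12.5×(1970−335) = 75800 J.
Q = ΔU + W = nCpΔT = 126000 J.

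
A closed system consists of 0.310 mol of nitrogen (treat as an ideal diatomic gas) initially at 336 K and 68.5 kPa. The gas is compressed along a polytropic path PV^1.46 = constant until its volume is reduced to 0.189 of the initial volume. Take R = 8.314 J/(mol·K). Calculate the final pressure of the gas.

V₁ = nRT₁/P₁ = 0.310×8.314×336/68.5 = 12.6 L.
Polytropic n=1.46: T₂ = T₁(V₁/V₂)^(n−1) = 336×(5.29)^0.46 = 723 K; P₂ = P₁(V₁/V₂)^n = 780 kPa.

780 kPa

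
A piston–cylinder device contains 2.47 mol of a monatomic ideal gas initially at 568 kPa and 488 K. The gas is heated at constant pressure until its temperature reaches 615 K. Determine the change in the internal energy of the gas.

3910 J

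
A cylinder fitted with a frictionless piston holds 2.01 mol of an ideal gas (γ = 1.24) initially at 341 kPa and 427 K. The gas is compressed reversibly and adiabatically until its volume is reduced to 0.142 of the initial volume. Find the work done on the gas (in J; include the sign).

V₁ = nRT₁/P₁ = 2.01×8.314×427/341 = 20.9 L.
Adiabatic: TV^(γ−1) = const ⇒ T₂ = 427×(7.04)^0.240 = 682 K; PV^γ = const ⇒ P₂ = 3840 kPa.
ΔU = nCvΔT = 2.01×34.6×(682−427) = 17800 J.
Q = 0 for an adiabatic process, so W = −ΔU = -17800 J.
Work done on the gas = −W_by = 17800 J.

17800 J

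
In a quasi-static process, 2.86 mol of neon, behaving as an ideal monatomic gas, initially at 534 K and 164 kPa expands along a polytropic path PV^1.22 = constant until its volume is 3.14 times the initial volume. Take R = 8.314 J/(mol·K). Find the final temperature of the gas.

V₁ = nRT₁/P₁ = 2.86×8.314×534/164 = 77.4 L.
Polytropic n=1.22: T₂ = T₁(V₁/V₂)^(n−1) = 534×(0.318)^0.22 = 415 K; P₂ = P₁(V₁/V₂)^n = 40.6 kPa.

415 K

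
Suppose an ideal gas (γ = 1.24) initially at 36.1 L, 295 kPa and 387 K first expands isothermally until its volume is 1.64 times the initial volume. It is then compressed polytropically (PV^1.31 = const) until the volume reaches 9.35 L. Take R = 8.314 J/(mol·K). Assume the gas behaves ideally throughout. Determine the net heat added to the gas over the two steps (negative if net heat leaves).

n = P₁V₁/(RT₁) = 295×36.1/(8.314×387) = 3.31 mol.
Step 1 — Isothermal: T stays 387 K; PV = const ⇒ V₂ = 59.2 L, P₂ = 180 kPa.
ΔU = 0 (ideal gas, T constant).
W = nRT ln(V₂/V₁) = 3.31×8.314×387×ln(1.64) = 5270 J.
Q = ΔU + W = 5270 J.
State after step 1: P = 180 kPa, V = 59.2 L, T = 387 K.
Step 2 — Polytropic n=1.31: T₂ = T₁(V₁/V₂)^(n−1) = 387×(6.33)^0.31 = 686 K; P₂ = P₁(V₁/V₂)^n = 2020 kPa.
W = (P₁V₁−P₂V₂)/(n−1) = (180×59.2−2020×9.35)/0.31 = -26500 J.
ΔU = nCvΔT = 3.31×34.6×(686−387) = 34300 J.
Q = ΔU + W = 7740 J.
Net over both steps: W = -21300 J, Q = 13000 J, ΔU = 34300 J.

13000 J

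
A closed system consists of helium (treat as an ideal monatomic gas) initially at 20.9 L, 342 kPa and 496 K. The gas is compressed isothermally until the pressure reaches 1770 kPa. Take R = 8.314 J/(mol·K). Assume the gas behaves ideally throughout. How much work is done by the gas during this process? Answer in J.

-11800 J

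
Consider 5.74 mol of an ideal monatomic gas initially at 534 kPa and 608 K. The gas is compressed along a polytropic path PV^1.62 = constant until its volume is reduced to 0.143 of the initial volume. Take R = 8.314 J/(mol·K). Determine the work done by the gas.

V₁ = nRT₁/P₁ = 5.74×8.314×608/534 = 54.3 L.
Polytropic n=1.62: T₂ = T₁(V₁/V₂)^(n−1) = 608×(6.99)^0.62 = 2030 K; P₂ = P₁(V₁/V₂)^n = 12500 kPa.
W = (P₁V₁−P₂V₂)/(n−1) = (534×54.3−12500×7.77)/0.62 = -109000 J.

-109000 J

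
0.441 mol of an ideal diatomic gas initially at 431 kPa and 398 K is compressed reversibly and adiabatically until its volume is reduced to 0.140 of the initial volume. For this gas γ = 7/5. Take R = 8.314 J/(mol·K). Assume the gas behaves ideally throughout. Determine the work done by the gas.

-4360 J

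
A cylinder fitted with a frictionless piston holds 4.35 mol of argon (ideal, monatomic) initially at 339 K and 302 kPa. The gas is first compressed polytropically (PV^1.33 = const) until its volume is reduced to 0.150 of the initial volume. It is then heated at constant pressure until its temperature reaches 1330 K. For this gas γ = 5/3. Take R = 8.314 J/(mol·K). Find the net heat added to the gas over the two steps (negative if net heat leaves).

46600 J

V₁ = nRT₁/P₁ = 4.35×8.314×339/302 = 40.6 L.
Step 1 — Polytropic n=1.33: T₂ = T₁(V₁/V₂)^(n−1) = 339×(6.67)^0.33 = 634 K; P₂ = P₁(V₁/V₂)^n = 3770 kPa.
W = (P₁V₁−P₂V₂)/(n−1) = (302×40.6−3770×6.09)/0.33 = -32300 J.
ΔU = nCvΔT = 4.35×12.5×(634−339) = 16000 J.
Q = ΔU + W = -16300 J.
State after step 1: P = 3770 kPa, V = 6.09 L, T = 634 K.
Step 2 — Isobaric: P stays 3770 kPa; V/T = const ⇒ T₂ = 1330 K, V₂ = 12.8 L.
W = PΔV = 3770×(12.8−6.09) kPa·L = 25200 J.
ΔU = nCvΔT = 4.35×12.5×(1330−634) = 37800 J.
Q = ΔU + W = nCpΔT = 62900 J.
Net over both steps: W = -7160 J, Q = 46600 J, ΔU = 53800 J.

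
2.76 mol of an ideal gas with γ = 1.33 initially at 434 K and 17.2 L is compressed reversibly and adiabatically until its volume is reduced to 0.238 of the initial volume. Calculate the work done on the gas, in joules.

18300 J

P₁ = nRT₁/V₁ = 2.76×8.314×434/17.2 = 579 kPa.
Adiabatic: TV^(γ−1) = const ⇒ T₂ = 434×(4.20)^0.330 = 697 K; PV^γ = const ⇒ P₂ = 3910 kPa.
ΔU = nCvΔT = 2.76×25.2×(697−434) = 18300 J.
Q = 0 for an adiabatic process, so W = −ΔU = -18300 J.
Work done on the gas = −W_by = 18300 J.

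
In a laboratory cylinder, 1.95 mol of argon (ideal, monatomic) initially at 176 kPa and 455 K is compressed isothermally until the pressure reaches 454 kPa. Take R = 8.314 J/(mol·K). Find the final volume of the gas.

V₁ = nRT₁/P₁ = 1.95×8.314×455/176 = 41.9 L.
Isothermal: T stays 455 K; PV = const ⇒ V₂ = 16.2 L, P₂ = 454 kPa.

16.2 L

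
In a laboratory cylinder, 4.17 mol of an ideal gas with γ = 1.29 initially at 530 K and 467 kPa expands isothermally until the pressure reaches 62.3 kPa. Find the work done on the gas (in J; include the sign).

V₁ = nRT₁/P₁ = 4.17×8.314×530/467 = 39.3 L.
Isothermal: T stays 530 K; PV = const ⇒ V₂ = 295 L, P₂ = 62.3 kPa.
W = nRT ln(V₂/V₁) = 4.17×8.314×530×ln(7.50) = 37000 J.
Work done on the gas = −W_by = -37000 J.

-37000 J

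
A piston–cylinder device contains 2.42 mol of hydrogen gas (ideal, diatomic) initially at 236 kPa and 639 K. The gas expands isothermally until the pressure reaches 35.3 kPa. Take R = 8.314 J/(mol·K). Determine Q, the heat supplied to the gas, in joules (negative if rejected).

24400 J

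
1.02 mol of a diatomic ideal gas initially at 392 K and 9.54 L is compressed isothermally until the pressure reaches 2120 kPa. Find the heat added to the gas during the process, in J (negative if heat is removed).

P₁ = nRT₁/V₁ = 1.02×8.314×392/9.54 = 348 kPa.
Isothermal: T stays 392 K; PV = const ⇒ V₂ = 1.57 L, P₂ = 2120 kPa.
ΔU = 0 (ideal gas, T constant).
W = nRT ln(V₂/V₁) = 1.02×8.314×392×ln(0.164) = -6000 J.
Q = ΔU + W = -6000 J.

-6000 J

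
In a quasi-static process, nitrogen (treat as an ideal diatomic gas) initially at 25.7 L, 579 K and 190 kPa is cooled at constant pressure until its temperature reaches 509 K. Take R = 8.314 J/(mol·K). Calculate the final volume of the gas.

22.6 L

Isobaric: P stays 190 kPa; V/T = const ⇒ T₂ = 509 K, V₂ = 22.6 L.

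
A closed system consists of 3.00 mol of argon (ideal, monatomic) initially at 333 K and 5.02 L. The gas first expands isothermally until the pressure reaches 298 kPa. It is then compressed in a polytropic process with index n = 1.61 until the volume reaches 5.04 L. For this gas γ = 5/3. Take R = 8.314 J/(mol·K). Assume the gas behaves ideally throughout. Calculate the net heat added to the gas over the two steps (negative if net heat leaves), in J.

12100 J

P₁ = nRT₁/V₁ = 3.00×8.314×333/5.02 = 1650 kPa.
Step 1 — Isothermal: T stays 333 K; PV = const ⇒ V₂ = 27.9 L, P₂ = 298 kPa.
ΔU = 0 (ideal gas, T constant).
W = nRT ln(V₂/V₁) = 3.00×8.314×333×ln(5.55) = 14200 J.
Q = ΔU + W = 14200 J.
State after step 1: P = 298 kPa, V = 27.9 L, T = 333 K.
Step 2 — Polytropic n=1.61: T₂ = T₁(V₁/V₂)^(n−1) = 333×(5.53)^0.61 = 945 K; P₂ = P₁(V₁/V₂)^n = 4680 kPa.
W = (P₁V₁−P₂V₂)/(n−1) = (298×27.9−4680×5.04)/0.61 = -25000 J.
ΔU = nCvΔT = 3.00×12.5×(945−333) = 22900 J.
Q = ΔU + W = -2130 J.
Net over both steps: W = -10800 J, Q = 12100 J, ΔU = 22900 J.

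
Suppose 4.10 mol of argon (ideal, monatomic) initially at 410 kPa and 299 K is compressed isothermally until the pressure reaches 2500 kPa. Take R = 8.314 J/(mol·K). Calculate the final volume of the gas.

V₁ = nRT₁/P₁ = 4.10×8.314×299/410 = 24.9 L.
Isothermal: T stays 299 K; PV = const ⇒ V₂ = 4.08 L, P₂ = 2500 kPa.

4.08 L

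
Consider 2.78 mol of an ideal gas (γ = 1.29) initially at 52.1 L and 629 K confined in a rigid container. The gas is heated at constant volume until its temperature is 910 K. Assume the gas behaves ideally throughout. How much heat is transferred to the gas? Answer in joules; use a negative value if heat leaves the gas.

22400 J

P₁ = nRT₁/V₁ = 2.78×8.314×629/52.1 = 279 kPa.
Isochoric: V stays 52.1 L; P/T = const ⇒ T₂ = 910 K, P₂ = 404 kPa.
W = 0 (no volume change).
ΔU = nCvΔT = 2.78×28.7×(910−629) = 22400 J.
Q = ΔU = 22400 J.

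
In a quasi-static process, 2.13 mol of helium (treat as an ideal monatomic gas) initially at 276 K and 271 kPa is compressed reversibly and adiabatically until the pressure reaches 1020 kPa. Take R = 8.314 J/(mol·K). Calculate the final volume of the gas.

8.14 L

V₁ = nRT₁/P₁ = 2.13×8.314×276/271 = 18.0 L.
Adiabatic: T₂/T₁ = (P₂/P₁)^((γ−1)/γ) ⇒ T₂ = 276×(3.76)^0.400 = 469 K; V₂ = 8.14 L.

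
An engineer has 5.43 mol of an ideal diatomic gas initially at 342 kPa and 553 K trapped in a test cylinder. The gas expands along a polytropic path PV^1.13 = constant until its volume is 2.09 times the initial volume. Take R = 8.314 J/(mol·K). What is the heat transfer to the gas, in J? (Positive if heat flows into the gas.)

11800 J

V₁ = nRT₁/P₁ = 5.43×8.314×553/342 = 73.0 L.
Polytropic n=1.13: T₂ = T₁(V₁/V₂)^(n−1) = 553×(0.478)^0.13 = 502 K; P₂ = P₁(V₁/V₂)^n = 149 kPa.
W = (P₁V₁−P₂V₂)/(n−1) = (342×73.0−149×153)/0.13 = 17500 J.
ΔU = nCvΔT = 5.43×20.8×(502−553) = -5700 J.
Q = ΔU + W = 11800 J.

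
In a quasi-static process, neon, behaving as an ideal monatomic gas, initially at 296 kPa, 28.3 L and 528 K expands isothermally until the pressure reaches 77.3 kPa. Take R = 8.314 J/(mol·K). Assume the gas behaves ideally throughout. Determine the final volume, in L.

Isothermal: T stays 528 K; PV = const ⇒ V₂ = 108 L, P₂ = 77.3 kPa.

108 L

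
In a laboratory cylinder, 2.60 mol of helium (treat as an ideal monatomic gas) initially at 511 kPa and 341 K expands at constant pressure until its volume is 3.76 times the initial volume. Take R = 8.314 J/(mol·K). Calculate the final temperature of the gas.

V₁ = nRT₁/P₁ = 2.60×8.314×341/511 = 14.4 L.
Isobaric: P stays 511 kPa; V/T = const ⇒ T₂ = 1280 K, V₂ = 54.2 L.

1280 K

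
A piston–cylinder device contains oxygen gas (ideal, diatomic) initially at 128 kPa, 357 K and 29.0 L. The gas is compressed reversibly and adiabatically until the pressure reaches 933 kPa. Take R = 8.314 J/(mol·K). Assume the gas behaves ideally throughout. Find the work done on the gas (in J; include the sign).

7090 J

n = P₁V₁/(RT₁) = 128×29.0/(8.314×357) = 1.25 mol.
Adiabatic: T₂/T₁ = (P₂/P₁)^((γ−1)/γ) ⇒ T₂ = 357×(7.29)^0.286 = 630 K; V₂ = 7.02 L.
ΔU = nCvΔT = 1.25×20.8×(630−357) = 7090 J.
Q = 0 for an adiabatic process, so W = −ΔU = -7090 J.
Work done on the gas = −W_by = 7090 J.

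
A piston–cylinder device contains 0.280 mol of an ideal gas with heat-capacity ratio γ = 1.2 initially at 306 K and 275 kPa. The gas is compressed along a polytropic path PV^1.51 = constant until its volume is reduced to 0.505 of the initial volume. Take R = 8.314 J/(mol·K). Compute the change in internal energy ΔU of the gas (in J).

1480 J

V₁ = nRT₁/P₁ = 0.280×8.314×306/275 = 2.59 L.
Polytropic n=1.51: T₂ = T₁(V₁/V₂)^(n−1) = 306×(1.98)^0.51 = 434 K; P₂ = P₁(V₁/V₂)^n = 772 kPa.
For an ideal gas ΔU = nCvΔT with Cv = R/(γ−1) = 41.6 J/(mol·K).
ΔU = 0.280×41.6×(434−306) = 1480 J.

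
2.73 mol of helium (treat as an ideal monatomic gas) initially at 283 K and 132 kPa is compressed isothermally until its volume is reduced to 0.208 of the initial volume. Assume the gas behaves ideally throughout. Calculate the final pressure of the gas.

V₁ = nRT₁/P₁ = 2.73×8.314×283/132 = 48.7 L.
Isothermal: T stays 283 K; PV = const ⇒ V₂ = 10.1 L, P₂ = 635 kPa.

635 kPa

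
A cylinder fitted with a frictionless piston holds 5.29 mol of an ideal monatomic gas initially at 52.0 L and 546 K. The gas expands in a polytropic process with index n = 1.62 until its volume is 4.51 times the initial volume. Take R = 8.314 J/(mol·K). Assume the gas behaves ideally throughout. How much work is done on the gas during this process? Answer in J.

P₁ = nRT₁/V₁ = 5.29×8.314×546/52.0 = 462 kPa.
Polytropic n=1.62: T₂ = T₁(V₁/V₂)^(n−1) = 546×(0.222)^0.62 = 215 K; P₂ = P₁(V₁/V₂)^n = 40.2 kPa.
W = (P₁V₁−P₂V₂)/(n−1) = (462×52.0−40.2×235)/0.62 = 23500 J.
Work done on the gas = −W_by = -23500 J.

-23500 J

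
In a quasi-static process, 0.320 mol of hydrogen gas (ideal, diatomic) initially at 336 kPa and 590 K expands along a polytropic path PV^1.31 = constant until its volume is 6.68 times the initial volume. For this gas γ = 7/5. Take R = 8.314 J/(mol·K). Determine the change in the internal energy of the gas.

-1750 J

V₁ = nRT₁/P₁ = 0.320×8.314×590/336 = 4.67 L.
Polytropic n=1.31: T₂ = T₁(V₁/V₂)^(n−1) = 590×(0.150)^0.31 = 327 K; P₂ = P₁(V₁/V₂)^n = 27.9 kPa.
For an ideal gas ΔU = nCvΔT with Cv = (5/2)R = 20.8 J/(mol·K).
ΔU = 0.320×20.8×(327−590) = -1750 J.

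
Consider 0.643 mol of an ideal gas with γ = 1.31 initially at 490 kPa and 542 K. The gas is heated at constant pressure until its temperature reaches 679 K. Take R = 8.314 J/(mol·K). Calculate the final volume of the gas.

7.41 L

V₁ = nRT₁/P₁ = 0.643×8.314×542/490 = 5.91 L.
Isobaric: P stays 490 kPa; V/T = const ⇒ T₂ = 679 K, V₂ = 7.41 L.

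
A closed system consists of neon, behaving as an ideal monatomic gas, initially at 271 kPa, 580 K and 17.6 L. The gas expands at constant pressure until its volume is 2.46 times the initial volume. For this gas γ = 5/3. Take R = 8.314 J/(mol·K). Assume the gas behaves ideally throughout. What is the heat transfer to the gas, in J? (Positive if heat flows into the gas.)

17400 J

n = P₁V₁/(RT₁) = 271×17.6/(8.314×580) = 0.989 mol.
Isobaric: P stays 271 kPa; V/T = const ⇒ T₂ = 1430 K, V₂ = 43.3 L.
W = PΔV = 271×(43.3−17.6) kPa·L = 6960 J.
ΔU = nCvΔT = 0.989×12.5×(1430−580) = 10400 J.
Q = ΔU + W = nCpΔT = 17400 J.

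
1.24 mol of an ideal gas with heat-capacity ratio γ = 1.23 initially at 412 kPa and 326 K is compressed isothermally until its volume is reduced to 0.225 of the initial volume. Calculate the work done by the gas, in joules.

-5010 J

V₁ = nRT₁/P₁ = 1.24×8.314×326/412 = 8.16 L.
Isothermal: T stays 326 K; PV = const ⇒ V₂ = 1.84 L, P₂ = 1830 kPa.
W = nRT ln(V₂/V₁) = 1.24×8.314×326×ln(0.225) = -5010 J.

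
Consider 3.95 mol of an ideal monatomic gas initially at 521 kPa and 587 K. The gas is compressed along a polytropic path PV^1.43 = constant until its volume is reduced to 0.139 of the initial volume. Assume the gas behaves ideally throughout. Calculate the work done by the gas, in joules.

-59900 J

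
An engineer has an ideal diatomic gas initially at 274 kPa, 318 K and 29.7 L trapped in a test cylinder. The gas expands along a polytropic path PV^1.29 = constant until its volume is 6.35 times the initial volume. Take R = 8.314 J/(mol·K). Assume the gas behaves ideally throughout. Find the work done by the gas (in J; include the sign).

n = P₁V₁/(RT₁) = 274×29.7/(8.314×318) = 3.08 mol.
Polytropic n=1.29: T₂ = T₁(V₁/V₂)^(n−1) = 318×(0.157)^0.29 = 186 K; P₂ = P₁(V₁/V₂)^n = 25.2 kPa.
W = (P₁V₁−P₂V₂)/(n−1) = (274×29.7−25.2×189)/0.29 = 11600 J.

11600 J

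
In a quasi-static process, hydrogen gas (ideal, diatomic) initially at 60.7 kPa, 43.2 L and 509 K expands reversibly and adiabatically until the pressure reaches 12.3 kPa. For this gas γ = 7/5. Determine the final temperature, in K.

323 K

Adiabatic: T₂/T₁ = (P₂/P₁)^((γ−1)/γ) ⇒ T₂ = 509×(0.203)^0.286 = 323 K; V₂ = 135 L.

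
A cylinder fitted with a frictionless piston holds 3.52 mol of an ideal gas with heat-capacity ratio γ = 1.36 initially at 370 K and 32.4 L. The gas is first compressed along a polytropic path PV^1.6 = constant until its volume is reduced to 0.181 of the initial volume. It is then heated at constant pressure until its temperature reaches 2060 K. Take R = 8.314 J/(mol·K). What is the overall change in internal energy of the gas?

137000 J

P₁ = nRT₁/V₁ = 3.52×8.314×370/32.4 = 334 kPa.
Step 1 — Polytropic n=1.6: T₂ = T₁(V₁/V₂)^(n−1) = 370×(5.52)^0.60 = 1030 K; P₂ = P₁(V₁/V₂)^n = 5150 kPa.
W = (P₁V₁−P₂V₂)/(n−1) = (334×32.4−5150×5.86)/0.60 = -32300 J.
ΔU = nCvΔT = 3.52×23.1×(1030−370) = 53800 J.
Q = ΔU + W = 21500 J.
State after step 1: P = 5150 kPa, V = 5.86 L, T = 1030 K.
Step 2 — Isobaric: P stays 5150 kPa; V/T = const ⇒ T₂ = 2060 K, V₂ = 11.7 L.
W = PΔV = 5150×(11.7−5.86) kPa·L = 30100 J.
ΔU = nCvΔT = 3.52×23.1×(2060−1030) = 83600 J.
Q = ΔU + W = nCpΔT = 114000 J.
Net over both steps: W = -2190 J, Q = 135000 J, ΔU = 137000 J.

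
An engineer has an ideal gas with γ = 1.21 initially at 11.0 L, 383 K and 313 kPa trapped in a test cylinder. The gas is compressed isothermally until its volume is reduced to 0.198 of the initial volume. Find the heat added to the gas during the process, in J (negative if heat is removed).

n = P₁V₁/(RT₁) = 313×11.0/(8.314×383) = 1.08 mol.
Isothermal: T stays 383 K; PV = const ⇒ V₂ = 2.18 L, P₂ = 1580 kPa.
ΔU = 0 (ideal gas, T constant).
W = nRT ln(V₂/V₁) = 1.08×8.314×383×ln(0.198) = -5580 J.
Q = ΔU + W = -5580 J.

-5580 J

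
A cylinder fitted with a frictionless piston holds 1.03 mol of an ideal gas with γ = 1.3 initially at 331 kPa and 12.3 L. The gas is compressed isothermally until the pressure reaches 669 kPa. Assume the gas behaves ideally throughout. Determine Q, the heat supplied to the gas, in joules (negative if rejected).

-2860 J

T₁ = P₁V₁/(nR) = 331×12.3/(1.03×8.314) = 475 K.
Isothermal: T stays 475 K; PV = const ⇒ V₂ = 6.09 L, P₂ = 669 kPa.
ΔU = 0 (ideal gas, T constant).
W = nRT ln(V₂/V₁) = 1.03×8.314×475×ln(0.495) = -2860 J.
Q = ΔU + W = -2860 J.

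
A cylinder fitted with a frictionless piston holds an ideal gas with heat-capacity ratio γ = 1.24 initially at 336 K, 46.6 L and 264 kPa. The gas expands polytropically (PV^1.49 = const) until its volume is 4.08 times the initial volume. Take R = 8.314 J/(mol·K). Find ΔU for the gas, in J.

-25500 J

n = P₁V₁/(RT₁) = 264×46.6/(8.314×336) = 4.40 mol.
Polytropic n=1.49: T₂ = T₁(V₁/V₂)^(n−1) = 336×(0.245)^0.49 = 169 K; P₂ = P₁(V₁/V₂)^n = 32.5 kPa.
For an ideal gas ΔU = nCvΔT with Cv = R/(γ−1) = 34.6 J/(mol·K).
ΔU = 4.40×34.6×(169−336) = -25500 J.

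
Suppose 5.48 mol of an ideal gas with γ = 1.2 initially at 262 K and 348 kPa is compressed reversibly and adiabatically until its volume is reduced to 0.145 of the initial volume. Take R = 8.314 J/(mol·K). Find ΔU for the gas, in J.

28100 J

V₁ = nRT₁/P₁ = 5.48×8.314×262/348 = 34.3 L.
Adiabatic: TV^(γ−1) = const ⇒ T₂ = 262×(6.90)^0.200 = 386 K; PV^γ = const ⇒ P₂ = 3530 kPa.
For an ideal gas ΔU = nCvΔT with Cv = R/(γ−1) = 41.6 J/(mol·K).
ΔU = 5.48×41.6×(386−262) = 28100 J.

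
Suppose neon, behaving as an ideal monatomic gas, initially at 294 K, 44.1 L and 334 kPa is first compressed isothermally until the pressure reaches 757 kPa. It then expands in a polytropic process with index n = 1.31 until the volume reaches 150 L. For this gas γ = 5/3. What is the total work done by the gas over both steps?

10200 J

n = P₁V₁/(RT₁) = 334×44.1/(8.314×294) = 6.03 mol.
Step 1 — Isothermal: T stays 294 K; PV = const ⇒ V₂ = 19.5 L, P₂ = 757 kPa.
ΔU = 0 (ideal gas, T constant).
W = nRT ln(V₂/V₁) = 6.03×8.314×294×ln(0.441) = -12100 J.
Q = ΔU + W = -12100 J.
State after step 1: P = 757 kPa, V = 19.5 L, T = 294 K.
Step 2 — Polytropic n=1.31: T₂ = T₁(V₁/V₂)^(n−1) = 294×(0.130)^0.31 = 156 K; P₂ = P₁(V₁/V₂)^n = 52.1 kPa.
W = (P₁V₁−P₂V₂)/(n−1) = (757×19.5−52.1×150)/0.31 = 22300 J.
ΔU = nCvΔT = 6.03×12.5×(156−294) = -10400 J.
Q = ΔU + W = 11900 J.
Net over both steps: W = 10200 J, Q = -128 J, ΔU = -10400 J.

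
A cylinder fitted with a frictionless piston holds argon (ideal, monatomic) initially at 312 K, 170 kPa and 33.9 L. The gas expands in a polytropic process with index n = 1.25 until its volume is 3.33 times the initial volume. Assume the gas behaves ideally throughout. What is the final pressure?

37.8 kPa

Polytropic n=1.25: T₂ = T₁(V₁/V₂)^(n−1) = 312×(0.300)^0.25 = 231 K; P₂ = P₁(V₁/V₂)^n = 37.8 kPa.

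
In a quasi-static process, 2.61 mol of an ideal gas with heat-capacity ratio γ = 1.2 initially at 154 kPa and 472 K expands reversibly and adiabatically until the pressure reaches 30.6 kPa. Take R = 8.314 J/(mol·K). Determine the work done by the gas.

V₁ = nRT₁/P₁ = 2.61×8.314×472/154 = 66.5 L.
Adiabatic: T₂/T₁ = (P₂/P₁)^((γ−1)/γ) ⇒ T₂ = 472×(0.199)^0.167 = 361 K; V₂ = 256 L.
ΔU = nCvΔT = 2.61×41.6×(361−472) = -12100 J.
Q = 0 for an adiabatic process, so W = −ΔU = 12100 J.

12100 J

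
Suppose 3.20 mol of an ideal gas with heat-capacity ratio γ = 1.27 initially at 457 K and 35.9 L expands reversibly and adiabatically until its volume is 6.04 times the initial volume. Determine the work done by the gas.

17300 J

P₁ = nRT₁/V₁ = 3.20×8.314×457/35.9 = 339 kPa.
Adiabatic: TV^(γ−1) = const ⇒ T₂ = 457×(0.166)^0.270 = 281 K; PV^γ = const ⇒ P₂ = 34.5 kPa.
ΔU = nCvΔT = 3.20×30.8×(281−457) = -17300 J.
Q = 0 for an adiabatic process, so W = −ΔU = 17300 J.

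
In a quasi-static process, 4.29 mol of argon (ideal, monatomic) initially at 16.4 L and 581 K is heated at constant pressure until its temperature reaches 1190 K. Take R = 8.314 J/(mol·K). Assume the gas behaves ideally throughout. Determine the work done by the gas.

21700 J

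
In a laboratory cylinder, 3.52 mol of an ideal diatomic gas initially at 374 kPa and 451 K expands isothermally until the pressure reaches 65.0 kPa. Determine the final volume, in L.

203 L

V₁ = nRT₁/P₁ = 3.52×8.314×451/374 = 35.3 L.
Isothermal: T stays 451 K; PV = const ⇒ V₂ = 203 L, P₂ = 65.0 kPa.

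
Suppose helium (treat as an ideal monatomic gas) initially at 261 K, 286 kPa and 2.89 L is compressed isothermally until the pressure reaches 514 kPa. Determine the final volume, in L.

1.61 L

Isothermal: T stays 261 K; PV = const ⇒ V₂ = 1.61 L, P₂ = 514 kPa.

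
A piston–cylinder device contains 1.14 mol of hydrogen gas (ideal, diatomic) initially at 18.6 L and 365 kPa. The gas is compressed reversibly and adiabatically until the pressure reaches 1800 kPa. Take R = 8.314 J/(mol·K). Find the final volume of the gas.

5.95 L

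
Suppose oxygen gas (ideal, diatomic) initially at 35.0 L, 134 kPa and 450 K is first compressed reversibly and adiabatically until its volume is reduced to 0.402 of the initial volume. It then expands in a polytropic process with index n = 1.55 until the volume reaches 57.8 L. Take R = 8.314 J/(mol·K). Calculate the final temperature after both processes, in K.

n = P₁V₁/(RT₁) = 134×35.0/(8.314×450) = 1.25 mol.
Step 1 — Adiabatic: TV^(γ−1) = const ⇒ T₂ = 450×(2.49)^0.400 = 648 K; PV^γ = const ⇒ P₂ = 480 kPa.
ΔU = nCvΔT = 1.25×20.8×(648−450) = 5160 J.
Q = 0 for an adiabatic process, so W = −ΔU = -5160 J.
State after step 1: P = 480 kPa, V = 14.1 L, T = 648 K.
Step 2 — Polytropic n=1.55: T₂ = T₁(V₁/V₂)^(n−1) = 648×(0.243)^0.55 = 298 K; P₂ = P₁(V₁/V₂)^n = 53.7 kPa.
W = (P₁V₁−P₂V₂)/(n−1) = (480×14.1−53.7×57.8)/0.55 = 6630 J.
ΔU = nCvΔT = 1.25×20.8×(298−648) = -9120 J.
Q = ΔU + W = -2490 J.
Net over both steps: W = 1480 J, Q = -2490 J, ΔU = -3960 J.

298 K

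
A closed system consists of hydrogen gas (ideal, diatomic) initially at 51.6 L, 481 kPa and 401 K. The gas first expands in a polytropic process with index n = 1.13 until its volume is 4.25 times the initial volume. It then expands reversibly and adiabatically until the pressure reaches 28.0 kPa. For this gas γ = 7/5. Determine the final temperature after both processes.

235 K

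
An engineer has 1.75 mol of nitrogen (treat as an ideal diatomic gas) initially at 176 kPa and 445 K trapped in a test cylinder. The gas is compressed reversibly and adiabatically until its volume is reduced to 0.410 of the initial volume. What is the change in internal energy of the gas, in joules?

6940 J

V₁ = nRT₁/P₁ = 1.75×8.314×445/176 = 36.8 L.
Adiabatic: TV^(γ−1) = const ⇒ T₂ = 445×(2.44)^0.400 = 636 K; PV^γ = const ⇒ P₂ = 613 kPa.
For an ideal gas ΔU = nCvΔT with Cv = (5/2)R = 20.8 J/(mol·K).
ΔU = 1.75×20.8×(636−445) = 6940 J.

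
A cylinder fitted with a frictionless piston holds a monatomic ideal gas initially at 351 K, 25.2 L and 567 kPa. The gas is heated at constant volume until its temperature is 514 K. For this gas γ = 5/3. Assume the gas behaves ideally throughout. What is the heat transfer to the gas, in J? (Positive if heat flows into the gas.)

n = P₁V₁/(RT₁) = 567×25.2/(8.314×351) = 4.90 mol.
Isochoric: V stays 25.2 L; P/T = const ⇒ T₂ = 514 K, P₂ = 830 kPa.
W = 0 (no volume change).
ΔU = nCvΔT = 4.90×12.5×(514−351) = 9950 J.
Q = ΔU = 9950 J.

9950 J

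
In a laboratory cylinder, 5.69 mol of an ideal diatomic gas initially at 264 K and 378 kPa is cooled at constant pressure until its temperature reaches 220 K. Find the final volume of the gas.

27.5 L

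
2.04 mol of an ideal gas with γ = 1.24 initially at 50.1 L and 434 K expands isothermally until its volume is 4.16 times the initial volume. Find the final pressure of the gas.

P₁ = nRT₁/V₁ = 2.04×8.314×434/50.1 = 147 kPa.
Isothermal: T stays 434 K; PV = const ⇒ V₂ = 208 L, P₂ = 35.3 kPa.

35.3 kPa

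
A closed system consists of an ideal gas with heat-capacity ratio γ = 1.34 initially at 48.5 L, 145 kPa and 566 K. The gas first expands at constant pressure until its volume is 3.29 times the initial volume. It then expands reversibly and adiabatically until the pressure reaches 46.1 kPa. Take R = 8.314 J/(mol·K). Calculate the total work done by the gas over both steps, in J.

33300 J

n = P₁V₁/(RT₁) = 145×48.5/(8.314×566) = 1.49 mol.
Step 1 — Isobaric: P stays 145 kPa; V/T = const ⇒ T₂ = 1860 K, V₂ = 160 L.
W = PΔV = 145×(160−48.5) kPa·L = 16100 J.
ΔU = nCvΔT = 1.49×24.5×(1860−566) = 47400 J.
Q = ΔU + W = nCpΔT = 63500 J.
State after step 1: P = 145 kPa, V = 160 L, T = 1860 K.
Step 2 — Adiabatic: T₂/T₁ = (P₂/P₁)^((γ−1)/γ) ⇒ T₂ = 1860×(0.318)^0.254 = 1390 K; V₂ = 375 L.
ΔU = nCvΔT = 1.49×24.5×(1390−1860) = -17200 J.
Q = 0 for an adiabatic process, so W = −ΔU = 17200 J.
Net over both steps: W = 33300 J, Q = 63500 J, ΔU = 30200 J.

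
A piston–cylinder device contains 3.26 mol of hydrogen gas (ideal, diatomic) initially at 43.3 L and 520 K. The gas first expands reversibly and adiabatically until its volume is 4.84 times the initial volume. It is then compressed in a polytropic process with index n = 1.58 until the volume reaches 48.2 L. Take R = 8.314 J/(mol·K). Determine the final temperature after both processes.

649 K

P₁ = nRT₁/V₁ = 3.26×8.314×520/43.3 = 325 kPa.
Step 1 — Adiabatic: TV^(γ−1) = const ⇒ T₂ = 520×(0.207)^0.400 = 277 K; PV^γ = const ⇒ P₂ = 35.8 kPa.
ΔU = nCvΔT = 3.26×20.8×(277−520) = -16500 J.
Q = 0 for an adiabatic process, so W = −ΔU = 16500 J.
State after step 1: P = 35.8 kPa, V = 210 L, T = 277 K.
Step 2 — Polytropic n=1.58: T₂ = T₁(V₁/V₂)^(n−1) = 277×(4.35)^0.58 = 649 K; P₂ = P₁(V₁/V₂)^n = 365 kPa.
W = (P₁V₁−P₂V₂)/(n−1) = (35.8×210−365×48.2)/0.58 = -17400 J.
ΔU = nCvΔT = 3.26×20.8×(649−277) = 25200 J.
Q = ΔU + W = 7830 J.
Net over both steps: W = -915 J, Q = 7830 J, ΔU = 8740 J.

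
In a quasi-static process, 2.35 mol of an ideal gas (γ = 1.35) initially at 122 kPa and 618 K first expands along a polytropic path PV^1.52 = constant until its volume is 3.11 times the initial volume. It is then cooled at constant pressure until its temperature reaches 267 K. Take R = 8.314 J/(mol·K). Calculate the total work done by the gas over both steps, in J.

8870 J

V₁ = nRT₁/P₁ = 2.35×8.314×618/122 = 99.0 L.
Step 1 — Polytropic n=1.52: T₂ = T₁(V₁/V₂)^(n−1) = 618×(0.322)^0.52 = 343 K; P₂ = P₁(V₁/V₂)^n = 21.7 kPa.
W = (P₁V₁−P₂V₂)/(n−1) = (122×99.0−21.7×308)/0.52 = 10300 J.
ΔU = nCvΔT = 2.35×23.8×(343−618) = -15400 J.
Q = ΔU + W = -5030 J.
State after step 1: P = 21.7 kPa, V = 308 L, T = 343 K.
Step 2 — Isobaric: P stays 21.7 kPa; V/T = const ⇒ T₂ = 267 K, V₂ = 240 L.
W = PΔV = 21.7×(240−308) kPa·L = -1480 J.
ΔU = nCvΔT = 2.35×23.8×(267−343) = -4220 J.
Q = ΔU + W = nCpΔT = -5700 J.
Net over both steps: W = 8870 J, Q = -10700 J, ΔU = -19600 J.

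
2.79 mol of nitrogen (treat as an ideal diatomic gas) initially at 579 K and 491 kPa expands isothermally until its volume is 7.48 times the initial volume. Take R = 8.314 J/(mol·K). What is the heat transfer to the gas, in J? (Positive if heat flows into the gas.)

V₁ = nRT₁/P₁ = 2.79×8.314×579/491 = 27.4 L.
Isothermal: T stays 579 K; PV = const ⇒ V₂ = 205 L, P₂ = 65.6 kPa.
ΔU = 0 (ideal gas, T constant).
W = nRT ln(V₂/V₁) = 2.79×8.314×579×ln(7.48) = 27000 J.
Q = ΔU + W = 27000 J.

27000 J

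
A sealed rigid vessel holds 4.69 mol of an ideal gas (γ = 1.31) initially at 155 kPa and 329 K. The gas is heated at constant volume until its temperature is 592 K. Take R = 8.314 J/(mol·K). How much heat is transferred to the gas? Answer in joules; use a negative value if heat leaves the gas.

V₁ = nRT₁/P₁ = 4.69×8.314×329/155 = 82.8 L.
Isochoric: V stays 82.8 L; P/T = const ⇒ T₂ = 592 K, P₂ = 279 kPa.
W = 0 (no volume change).
ΔU = nCvΔT = 4.69×26.8×(592−329) = 33100 J.
Q = ΔU = 33100 J.

33100 J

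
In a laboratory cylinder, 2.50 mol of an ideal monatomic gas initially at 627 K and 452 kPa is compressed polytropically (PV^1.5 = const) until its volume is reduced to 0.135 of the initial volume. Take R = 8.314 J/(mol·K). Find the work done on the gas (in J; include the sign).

V₁ = nRT₁/P₁ = 2.50×8.314×627/452 = 28.8 L.
Polytropic n=1.5: T₂ = T₁(V₁/V₂)^(n−1) = 627×(7.41)^0.50 = 1710 K; P₂ = P₁(V₁/V₂)^n = 9110 kPa.
W = (P₁V₁−P₂V₂)/(n−1) = (452×28.8−9110×3.89)/0.50 = -44900 J.
Work done on the gas = −W_by = 44900 J.

44900 J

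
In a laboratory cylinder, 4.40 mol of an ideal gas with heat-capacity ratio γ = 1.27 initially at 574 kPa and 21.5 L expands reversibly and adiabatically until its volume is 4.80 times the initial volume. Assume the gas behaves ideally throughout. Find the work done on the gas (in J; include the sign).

T₁ = P₁V₁/(nR) = 574×21.5/(4.40×8.314) = 337 K.
Adiabatic: TV^(γ−1) = const ⇒ T₂ = 337×(0.208)^0.270 = 221 K; PV^γ = const ⇒ P₂ = 78.3 kPa.
ΔU = nCvΔT = 4.40×30.8×(221−337) = -15800 J.
Q = 0 for an adiabatic process, so W = −ΔU = 15800 J.
Work done on the gas = −W_by = -15800 J.

-15800 J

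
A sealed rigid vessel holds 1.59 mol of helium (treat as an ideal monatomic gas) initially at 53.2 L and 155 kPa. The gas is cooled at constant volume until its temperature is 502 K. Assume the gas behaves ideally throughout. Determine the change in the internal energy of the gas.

T₁ = P₁V₁/(nR) = 155×53.2/(1.59×8.314) = 624 K.
Isochoric: V stays 53.2 L; P/T = const ⇒ T₂ = 502 K, P₂ = 125 kPa.
For an ideal gas ΔU = nCvΔT with Cv = (3/2)R = 12.5 J/(mol·K).
ΔU = 1.59×12.5×(502−624) = -2410 J.

-2410 J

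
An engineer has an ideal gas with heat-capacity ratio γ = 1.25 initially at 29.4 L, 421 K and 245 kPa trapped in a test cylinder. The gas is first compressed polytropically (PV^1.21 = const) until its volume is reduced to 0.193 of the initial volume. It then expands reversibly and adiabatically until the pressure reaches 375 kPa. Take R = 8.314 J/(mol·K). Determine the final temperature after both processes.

435 K

n = P₁V₁/(RT₁) = 245×29.4/(8.314×421) = 2.06 mol.
Step 1 — Polytropic n=1.21: T₂ = T₁(V₁/V₂)^(n−1) = 421×(5.18)^0.21 = 595 K; P₂ = P₁(V₁/V₂)^n = 1790 kPa.
W = (P₁V₁−P₂V₂)/(n−1) = (245×29.4−1790×5.67)/0.21 = -14200 J.
ΔU = nCvΔT = 2.06×33.3×(595−421) = 11900 J.
Q = ΔU + W = -2260 J.
State after step 1: P = 1790 kPa, V = 5.67 L, T = 595 K.
Step 2 — Adiabatic: T₂/T₁ = (P₂/P₁)^((γ−1)/γ) ⇒ T₂ = 595×(0.209)^0.200 = 435 K; V₂ = 19.8 L.
ΔU = nCvΔT = 2.06×33.3×(435−595) = -10900 J.
Q = 0 for an adiabatic process, so W = −ΔU = 10900 J.
Net over both steps: W = -3220 J, Q = -2260 J, ΔU = 952 J.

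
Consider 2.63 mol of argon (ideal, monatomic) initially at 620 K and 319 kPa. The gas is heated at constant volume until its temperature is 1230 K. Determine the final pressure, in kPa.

633 kPa

V₁ = nRT₁/P₁ = 2.63×8.314×620/319 = 42.5 L.
Isochoric: V stays 42.5 L; P/T = const ⇒ T₂ = 1230 K, P₂ = 633 kPa.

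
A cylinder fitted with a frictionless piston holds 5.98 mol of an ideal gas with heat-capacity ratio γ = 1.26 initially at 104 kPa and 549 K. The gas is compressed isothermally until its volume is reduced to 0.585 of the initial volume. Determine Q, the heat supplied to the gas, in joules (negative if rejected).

V₁ = nRT₁/P₁ = 5.98×8.314×549/104 = 262 L.
Isothermal: T stays 549 K; PV = const ⇒ V₂ = 154 L, P₂ = 178 kPa.
ΔU = 0 (ideal gas, T constant).
W = nRT ln(V₂/V₁) = 5.98×8.314×549×ln(0.585) = -14600 J.
Q = ΔU + W = -14600 J.

-14600 J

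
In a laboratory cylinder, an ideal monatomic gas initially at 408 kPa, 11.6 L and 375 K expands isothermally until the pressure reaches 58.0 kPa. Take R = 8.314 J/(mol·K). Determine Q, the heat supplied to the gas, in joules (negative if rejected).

n = P₁V₁/(RT₁) = 408×11.6/(8.314×375) = 1.52 mol.
Isothermal: T stays 375 K; PV = const ⇒ V₂ = 81.6 L, P₂ = 58.0 kPa.
ΔU = 0 (ideal gas, T constant).
W = nRT ln(V₂/V₁) = 1.52×8.314×375×ln(7.03) = 9230 J.
Q = ΔU + W = 9230 J.

9230 J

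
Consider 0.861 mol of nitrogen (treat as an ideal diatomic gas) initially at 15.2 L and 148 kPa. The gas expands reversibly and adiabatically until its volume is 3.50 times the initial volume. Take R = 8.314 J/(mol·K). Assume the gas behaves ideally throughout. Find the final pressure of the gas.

T₁ = P₁V₁/(nR) = 148×15.2/(0.861×8.314) = 314 K.
Adiabatic: TV^(γ−1) = const ⇒ T₂ = 314×(0.286)^0.400 = 190 K; PV^γ = const ⇒ P₂ = 25.6 kPa.

25.6 kPa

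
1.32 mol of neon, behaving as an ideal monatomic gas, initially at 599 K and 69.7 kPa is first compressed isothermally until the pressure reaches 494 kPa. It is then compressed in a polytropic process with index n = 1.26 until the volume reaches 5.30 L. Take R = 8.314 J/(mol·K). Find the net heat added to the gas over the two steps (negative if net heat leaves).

V₁ = nRT₁/P₁ = 1.32×8.314×599/69.7 = 94.3 L.
Step 1 — Isothermal: T stays 599 K; PV = const ⇒ V₂ = 13.3 L, P₂ = 494 kPa.
ΔU = 0 (ideal gas, T constant).
W = nRT ln(V₂/V₁) = 1.32×8.314×599×ln(0.141) = -12900 J.
Q = ΔU + W = -12900 J.
State after step 1: P = 494 kPa, V = 13.3 L, T = 599 K.
Step 2 — Polytropic n=1.26: T₂ = T₁(V₁/V₂)^(n−1) = 599×(2.51)^0.26 = 761 K; P₂ = P₁(V₁/V₂)^n = 1580 kPa.
W = (P₁V₁−P₂V₂)/(n−1) = (494×13.3−1580×5.30)/0.26 = -6840 J.
ΔU = nCvΔT = 1.32×12.5×(761−599) = 2670 J.
Q = ΔU + W = -4170 J.
Net over both steps: W = -19700 J, Q = -17000 J, ΔU = 2670 J.

-17000 J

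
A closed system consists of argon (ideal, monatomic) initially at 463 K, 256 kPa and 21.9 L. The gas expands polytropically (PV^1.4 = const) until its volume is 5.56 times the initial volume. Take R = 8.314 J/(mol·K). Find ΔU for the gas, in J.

n = P₁V₁/(RT₁) = 256×21.9/(8.314×463) = 1.46 mol.
Polytropic n=1.4: T₂ = T₁(V₁/V₂)^(n−1) = 463×(0.180)^0.40 = 233 K; P₂ = P₁(V₁/V₂)^n = 23.2 kPa.
For an ideal gas ΔU = nCvΔT with Cv = (3/2)R = 12.5 J/(mol·K).
ΔU = 1.46×12.5×(233−463) = -4180 J.

-4180 J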